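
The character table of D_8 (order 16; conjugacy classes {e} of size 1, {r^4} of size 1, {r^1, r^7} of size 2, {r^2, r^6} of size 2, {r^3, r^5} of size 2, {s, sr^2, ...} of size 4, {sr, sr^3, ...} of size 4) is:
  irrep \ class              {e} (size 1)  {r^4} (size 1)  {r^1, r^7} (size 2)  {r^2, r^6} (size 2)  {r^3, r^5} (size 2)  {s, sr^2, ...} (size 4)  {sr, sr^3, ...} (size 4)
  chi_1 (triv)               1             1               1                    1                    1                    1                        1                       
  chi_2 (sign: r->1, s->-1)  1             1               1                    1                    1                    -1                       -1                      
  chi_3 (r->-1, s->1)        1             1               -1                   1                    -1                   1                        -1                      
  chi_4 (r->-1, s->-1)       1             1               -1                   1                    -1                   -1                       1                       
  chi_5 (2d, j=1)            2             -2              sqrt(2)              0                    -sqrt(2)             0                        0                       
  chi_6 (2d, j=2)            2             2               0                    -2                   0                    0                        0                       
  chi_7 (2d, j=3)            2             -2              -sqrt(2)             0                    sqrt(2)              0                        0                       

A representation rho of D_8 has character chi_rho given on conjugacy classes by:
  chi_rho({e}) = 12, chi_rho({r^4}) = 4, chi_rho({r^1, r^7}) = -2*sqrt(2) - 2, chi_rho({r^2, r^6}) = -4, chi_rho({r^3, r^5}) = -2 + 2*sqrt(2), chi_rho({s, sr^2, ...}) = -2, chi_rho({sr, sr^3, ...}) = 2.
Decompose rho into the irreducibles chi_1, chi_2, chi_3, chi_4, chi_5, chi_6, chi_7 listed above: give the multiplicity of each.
Multiplicities: chi_1: 0, chi_2: 0, chi_3: 0, chi_4: 2, chi_5: 0, chi_6: 3, chi_7: 2.

Solution. Use <chi_rho, chi> = (1/|G|) sum_C |C| * chi_rho(C) * conj(chi(C)) with |G| = 16 for each irreducible chi in the table:
  <chi_rho, chi_1> = (1/16)[1*(12)*conj(1) + 1*(4)*conj(1) + 2*(-2*sqrt(2) - 2)*conj(1) + 2*(-4)*conj(1) + 2*(-2 + 2*sqrt(2))*conj(1) + 4*(-2)*conj(1) + 4*(2)*conj(1)]
      = (1/16)[(12) + (4) + (-4*sqrt(2) - 4) + (-8) + (-4 + 4*sqrt(2)) + (-8) + (8)] = 0/16 = 0
  <chi_rho, chi_2> = (1/16)[1*(12)*conj(1) + 1*(4)*conj(1) + 2*(-2*sqrt(2) - 2)*conj(1) + 2*(-4)*conj(1) + 2*(-2 + 2*sqrt(2))*conj(1) + 4*(-2)*conj(-1) + 4*(2)*conj(-1)]
      = (1/16)[(12) + (4) + (-4*sqrt(2) - 4) + (-8) + (-4 + 4*sqrt(2)) + (8) + (-8)] = 0/16 = 0
  <chi_rho, chi_3> = (1/16)[1*(12)*conj(1) + 1*(4)*conj(1) + 2*(-2*sqrt(2) - 2)*conj(-1) + 2*(-4)*conj(1) + 2*(-2 + 2*sqrt(2))*conj(-1) + 4*(-2)*conj(1) + 4*(2)*conj(-1)]
      = (1/16)[(12) + (4) + (4 + 4*sqrt(2)) + (-8) + (4 - 4*sqrt(2)) + (-8) + (-8)] = 0/16 = 0
  <chi_rho, chi_4> = (1/16)[1*(12)*conj(1) + 1*(4)*conj(1) + 2*(-2*sqrt(2) - 2)*conj(-1) + 2*(-4)*conj(1) + 2*(-2 + 2*sqrt(2))*conj(-1) + 4*(-2)*conj(-1) + 4*(2)*conj(1)]
      = (1/16)[(12) + (4) + (4 + 4*sqrt(2)) + (-8) + (4 - 4*sqrt(2)) + (8) + (8)] = 32/16 = 2
  <chi_rho, chi_5> = (1/16)[1*(12)*conj(2) + 1*(4)*conj(-2) + 2*(-2*sqrt(2) - 2)*conj(sqrt(2)) + 2*(-4)*conj(0) + 2*(-2 + 2*sqrt(2))*conj(-sqrt(2)) + 4*(-2)*conj(0) + 4*(2)*conj(0)]
      = (1/16)[(24) + (-8) + (-8 - 4*sqrt(2)) + (0) + (-8 + 4*sqrt(2)) + (0) + (0)] = 0/16 = 0
  <chi_rho, chi_6> = (1/16)[1*(12)*conj(2) + 1*(4)*conj(2) + 2*(-2*sqrt(2) - 2)*conj(0) + 2*(-4)*conj(-2) + 2*(-2 + 2*sqrt(2))*conj(0) + 4*(-2)*conj(0) + 4*(2)*conj(0)]
      = (1/16)[(24) + (8) + (0) + (16) + (0) + (0) + (0)] = 48/16 = 3
  <chi_rho, chi_7> = (1/16)[1*(12)*conj(2) + 1*(4)*conj(-2) + 2*(-2*sqrt(2) - 2)*conj(-sqrt(2)) + 2*(-4)*conj(0) + 2*(-2 + 2*sqrt(2))*conj(sqrt(2)) + 4*(-2)*conj(0) + 4*(2)*conj(0)]
      = (1/16)[(24) + (-8) + (4*sqrt(2) + 8) + (0) + (8 - 4*sqrt(2)) + (0) + (0)] = 32/16 = 2
Dimension check: dim(rho) = sum (mult * dim) = 0*1 + 0*1 + 0*1 + 2*1 + 0*2 + 3*2 + 2*2 = 12 = chi_rho(e) = 12.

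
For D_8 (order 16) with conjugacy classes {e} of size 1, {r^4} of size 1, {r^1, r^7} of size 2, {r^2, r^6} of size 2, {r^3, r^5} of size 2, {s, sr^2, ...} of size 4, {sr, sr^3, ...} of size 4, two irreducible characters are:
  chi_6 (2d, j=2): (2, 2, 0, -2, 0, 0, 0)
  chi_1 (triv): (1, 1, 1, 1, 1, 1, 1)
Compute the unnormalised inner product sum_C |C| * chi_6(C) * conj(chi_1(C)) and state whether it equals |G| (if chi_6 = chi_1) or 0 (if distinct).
Sum = 0; so <chi_6, chi_1> = 0 (distinct irreducibles are orthogonal).

Solution. Compute term by term over conjugacy classes (|C| * chi_6(C) * conj(chi_1(C))):
  1*(2)*conj(1) + 1*(2)*conj(1) + 2*(0)*conj(1) + 2*(-2)*conj(1) + 2*(0)*conj(1) + 4*(0)*conj(1) + 4*(0)*conj(1)
  = (2) + (2) + (0) + (-4) + (0) + (0) + (0)
  = 0.
Dividing by |G| = 16 gives 0/16 = 0, matching the row-orthogonality relation <chi_6, chi_1> = [chi_6 = chi_1].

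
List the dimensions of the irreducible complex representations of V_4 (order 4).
Dimensions: 1, 1, 1, 1

Solution. There are 4 irreducibles (= number of conjugacy classes). Their dimensions d_i satisfy sum d_i^2 = |G| = 4: 1 + 1 + 1 + 1 = 4.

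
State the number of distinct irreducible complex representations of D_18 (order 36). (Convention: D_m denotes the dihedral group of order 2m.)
12

Details: The number of irreducible complex representations of a finite group equals its number of conjugacy classes. D_18 has 12 conjugacy classes (n/2 + 3 for n even), so D_18 (order 36) has exactly 12 irreducible complex representations.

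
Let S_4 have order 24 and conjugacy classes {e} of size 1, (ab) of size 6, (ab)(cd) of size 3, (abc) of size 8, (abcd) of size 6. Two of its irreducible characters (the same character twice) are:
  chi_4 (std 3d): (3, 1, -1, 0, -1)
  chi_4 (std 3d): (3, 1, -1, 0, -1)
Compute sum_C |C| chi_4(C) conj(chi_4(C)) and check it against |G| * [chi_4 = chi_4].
Sum = 24 = |G| = 24; so <chi_4, chi_4> = 1 (norm-1 confirms irreducibility).

Derivation: Compute term by term over conjugacy classes (|C| * chi_4(C) * conj(chi_4(C))):
  1*(3)*conj(3) + 6*(1)*conj(1) + 3*(-1)*conj(-1) + 8*(0)*conj(0) + 6*(-1)*conj(-1)
  = (9) + (6) + (3) + (0) + (6)
  = 24.
Dividing by |G| = 24 gives 24/24 = 1, matching the row-orthogonality relation <chi_4, chi_4> = [chi_4 = chi_4].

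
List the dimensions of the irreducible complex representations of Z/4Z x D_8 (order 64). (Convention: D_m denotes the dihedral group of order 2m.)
Dimensions: 1, 1, 1, 1, 1, 1, 1, 1, 1, 1, 1, 1, 1, 1, 1, 1, 2, 2, 2, 2, 2, 2, 2, 2, 2, 2, 2, 2

Working: There are 28 irreducibles (= number of conjugacy classes). Their dimensions d_i satisfy sum d_i^2 = |G| = 64: 1 + 1 + 1 + 1 + 1 + 1 + 1 + 1 + 1 + 1 + 1 + 1 + 1 + 1 + 1 + 1 + 4 + 4 + 4 + 4 + 4 + 4 + 4 + 4 + 4 + 4 + 4 + 4 = 64. (For the product with Z/4Z: each of the 4 1-dim characters of Z/4Z tensors with each irrep of D_8, giving 4 copies of each D_8-dimension.)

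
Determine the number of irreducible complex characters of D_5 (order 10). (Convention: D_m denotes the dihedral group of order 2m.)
4

Proof sketch: The number of irreducible complex representations of a finite group equals its number of conjugacy classes. D_5 has 4 conjugacy classes ((n+3)/2 for n odd), so D_5 (order 10) has exactly 4 irreducible complex representations.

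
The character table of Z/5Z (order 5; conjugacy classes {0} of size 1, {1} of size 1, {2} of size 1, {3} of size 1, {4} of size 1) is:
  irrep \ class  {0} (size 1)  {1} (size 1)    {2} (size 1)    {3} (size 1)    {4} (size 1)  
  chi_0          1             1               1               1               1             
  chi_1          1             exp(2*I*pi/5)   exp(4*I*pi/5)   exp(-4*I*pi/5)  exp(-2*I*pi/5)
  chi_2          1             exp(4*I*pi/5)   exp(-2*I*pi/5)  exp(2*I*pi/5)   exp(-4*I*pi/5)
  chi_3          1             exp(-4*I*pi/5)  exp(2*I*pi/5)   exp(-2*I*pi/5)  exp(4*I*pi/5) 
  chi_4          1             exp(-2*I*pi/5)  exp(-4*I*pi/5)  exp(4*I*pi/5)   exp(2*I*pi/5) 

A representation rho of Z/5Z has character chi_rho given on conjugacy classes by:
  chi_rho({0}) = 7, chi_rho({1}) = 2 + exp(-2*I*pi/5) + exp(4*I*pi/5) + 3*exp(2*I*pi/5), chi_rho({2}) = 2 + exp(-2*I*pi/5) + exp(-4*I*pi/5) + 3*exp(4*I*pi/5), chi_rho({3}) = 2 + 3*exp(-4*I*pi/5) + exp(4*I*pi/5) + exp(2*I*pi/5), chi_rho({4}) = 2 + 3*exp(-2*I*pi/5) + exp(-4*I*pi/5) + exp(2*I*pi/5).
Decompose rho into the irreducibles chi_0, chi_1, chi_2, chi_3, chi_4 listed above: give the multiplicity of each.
Multiplicities: chi_0: 2, chi_1: 3, chi_2: 1, chi_3: 0, chi_4: 1.

Reasoning: Use <chi_rho, chi> = (1/|G|) sum_C |C| * chi_rho(C) * conj(chi(C)) with |G| = 5 for each irreducible chi in the table:
  <chi_rho, chi_0> = (1/5)[1*(7)*conj(1) + 1*(2 + exp(-2*I*pi/5) + exp(4*I*pi/5) + 3*exp(2*I*pi/5))*conj(1) + 1*(2 + exp(-2*I*pi/5) + exp(-4*I*pi/5) + 3*exp(4*I*pi/5))*conj(1) + 1*(2 + 3*exp(-4*I*pi/5) + exp(4*I*pi/5) + exp(2*I*pi/5))*conj(1) + 1*(2 + 3*exp(-2*I*pi/5) + exp(-4*I*pi/5) + exp(2*I*pi/5))*conj(1)]
      = (1/5)[(7) + (2 + exp(-2*I*pi/5) + exp(4*I*pi/5) + 3*exp(2*I*pi/5)) + (2 + exp(-2*I*pi/5) + exp(-4*I*pi/5) + 3*exp(4*I*pi/5)) + (2 + 3*exp(-4*I*pi/5) + exp(4*I*pi/5) + exp(2*I*pi/5)) + (2 + 3*exp(-2*I*pi/5) + exp(-4*I*pi/5) + exp(2*I*pi/5))] = 10/5 = 2
  <chi_rho, chi_1> = (1/5)[1*(7)*conj(1) + 1*(2 + exp(-2*I*pi/5) + exp(4*I*pi/5) + 3*exp(2*I*pi/5))*conj(exp(2*I*pi/5)) + 1*(2 + exp(-2*I*pi/5) + exp(-4*I*pi/5) + 3*exp(4*I*pi/5))*conj(exp(4*I*pi/5)) + 1*(2 + 3*exp(-4*I*pi/5) + exp(4*I*pi/5) + exp(2*I*pi/5))*conj(exp(-4*I*pi/5)) + 1*(2 + 3*exp(-2*I*pi/5) + exp(-4*I*pi/5) + exp(2*I*pi/5))*conj(exp(-2*I*pi/5))]
      = (1/5)[(7) + (3 + 2*exp(-2*I*pi/5) + exp(-4*I*pi/5) + exp(2*I*pi/5)) + (3 + 2*exp(-4*I*pi/5) + exp(4*I*pi/5) + exp(2*I*pi/5)) + (3 + exp(-2*I*pi/5) + exp(-4*I*pi/5) + 2*exp(4*I*pi/5)) + (3 + exp(-2*I*pi/5) + exp(4*I*pi/5) + 2*exp(2*I*pi/5))] = 15/5 = 3
  <chi_rho, chi_2> = (1/5)[1*(7)*conj(1) + 1*(2 + exp(-2*I*pi/5) + exp(4*I*pi/5) + 3*exp(2*I*pi/5))*conj(exp(4*I*pi/5)) + 1*(2 + exp(-2*I*pi/5) + exp(-4*I*pi/5) + 3*exp(4*I*pi/5))*conj(exp(-2*I*pi/5)) + 1*(2 + 3*exp(-4*I*pi/5) + exp(4*I*pi/5) + exp(2*I*pi/5))*conj(exp(2*I*pi/5)) + 1*(2 + 3*exp(-2*I*pi/5) + exp(-4*I*pi/5) + exp(2*I*pi/5))*conj(exp(-4*I*pi/5))]
      = (1/5)[(7) + (1 + 3*exp(-2*I*pi/5) + 2*exp(-4*I*pi/5) + exp(4*I*pi/5)) + (1 + 3*exp(-4*I*pi/5) + exp(-2*I*pi/5) + 2*exp(2*I*pi/5)) + (1 + 2*exp(-2*I*pi/5) + exp(2*I*pi/5) + 3*exp(4*I*pi/5)) + (1 + exp(-4*I*pi/5) + 2*exp(4*I*pi/5) + 3*exp(2*I*pi/5))] = 5/5 = 1
  <chi_rho, chi_3> = (1/5)[1*(7)*conj(1) + 1*(2 + exp(-2*I*pi/5) + exp(4*I*pi/5) + 3*exp(2*I*pi/5))*conj(exp(-4*I*pi/5)) + 1*(2 + exp(-2*I*pi/5) + exp(-4*I*pi/5) + 3*exp(4*I*pi/5))*conj(exp(2*I*pi/5)) + 1*(2 + 3*exp(-4*I*pi/5) + exp(4*I*pi/5) + exp(2*I*pi/5))*conj(exp(-2*I*pi/5)) + 1*(2 + 3*exp(-2*I*pi/5) + exp(-4*I*pi/5) + exp(2*I*pi/5))*conj(exp(4*I*pi/5))]
      = (1/5)[(7) + (3*exp(-4*I*pi/5) + exp(-2*I*pi/5) + exp(2*I*pi/5) + 2*exp(4*I*pi/5)) + (2*exp(-2*I*pi/5) + exp(-4*I*pi/5) + exp(4*I*pi/5) + 3*exp(2*I*pi/5)) + (3*exp(-2*I*pi/5) + exp(-4*I*pi/5) + exp(4*I*pi/5) + 2*exp(2*I*pi/5)) + (2*exp(-4*I*pi/5) + exp(-2*I*pi/5) + exp(2*I*pi/5) + 3*exp(4*I*pi/5))] = 0/5 = 0
  <chi_rho, chi_4> = (1/5)[1*(7)*conj(1) + 1*(2 + exp(-2*I*pi/5) + exp(4*I*pi/5) + 3*exp(2*I*pi/5))*conj(exp(-2*I*pi/5)) + 1*(2 + exp(-2*I*pi/5) + exp(-4*I*pi/5) + 3*exp(4*I*pi/5))*conj(exp(-4*I*pi/5)) + 1*(2 + 3*exp(-4*I*pi/5) + exp(4*I*pi/5) + exp(2*I*pi/5))*conj(exp(4*I*pi/5)) + 1*(2 + 3*exp(-2*I*pi/5) + exp(-4*I*pi/5) + exp(2*I*pi/5))*conj(exp(2*I*pi/5))]
      = (1/5)[(7) + (1 + exp(-4*I*pi/5) + 3*exp(4*I*pi/5) + 2*exp(2*I*pi/5)) + (1 + 3*exp(-2*I*pi/5) + exp(2*I*pi/5) + 2*exp(4*I*pi/5)) + (1 + 2*exp(-4*I*pi/5) + exp(-2*I*pi/5) + 3*exp(2*I*pi/5)) + (1 + 2*exp(-2*I*pi/5) + 3*exp(-4*I*pi/5) + exp(4*I*pi/5))] = 5/5 = 1
(Exp terms are combined using exp(i*s)*conj(exp(i*t)) = exp(i*(s-t)), and sums of them are collapsed using the identity that for every m > 1 the m distinct m-th roots of unity sum to 0, e.g. 1 + exp(2*I*pi/3) + exp(-2*I*pi/3) = 0.)
Dimension check: dim(rho) = sum (mult * dim) = 2*1 + 3*1 + 1*1 + 0*1 + 1*1 = 7 = chi_rho(e) = 7.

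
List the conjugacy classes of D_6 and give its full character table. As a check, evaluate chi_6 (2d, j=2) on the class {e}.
Conjugacy classes: {e} of size 1, {r^3} of size 1, {r^1, r^5} of size 2, {r^2, r^4} of size 2, {s, sr^2, ...} of size 3, {sr, sr^3, ...} of size 3.
Character table:
  irrep \ class              {e} (size 1)  {r^3} (size 1)  {r^1, r^5} (size 2)  {r^2, r^4} (size 2)  {s, sr^2, ...} (size 3)  {sr, sr^3, ...} (size 3)
  chi_1 (triv)               1             1               1                    1                    1                        1                       
  chi_2 (sign: r->1, s->-1)  1             1               1                    1                    -1                       -1                      
  chi_3 (r->-1, s->1)        1             -1              -1                   1                    1                        -1                      
  chi_4 (r->-1, s->-1)       1             -1              -1                   1                    -1                       1                       
  chi_5 (2d, j=1)            2             -2              1                    -1                   0                        0                       
  chi_6 (2d, j=2)            2             2               -1                   -1                   0                        0                       

Spot check: chi_6 (2d, j=2) on {e} = 2.

D_6 has order 2*6 = 12 with 6 conjugacy classes, hence 6 irreducibles. Sum of squared dims 1 + 1 + 1 + 1 + 4 + 4 = 12 = |G|. Linear characters come from the abelianisation; the 2-dimensional irreps have character r^k -> 2*cos(2*pi*j*k/6), reflections -> 0.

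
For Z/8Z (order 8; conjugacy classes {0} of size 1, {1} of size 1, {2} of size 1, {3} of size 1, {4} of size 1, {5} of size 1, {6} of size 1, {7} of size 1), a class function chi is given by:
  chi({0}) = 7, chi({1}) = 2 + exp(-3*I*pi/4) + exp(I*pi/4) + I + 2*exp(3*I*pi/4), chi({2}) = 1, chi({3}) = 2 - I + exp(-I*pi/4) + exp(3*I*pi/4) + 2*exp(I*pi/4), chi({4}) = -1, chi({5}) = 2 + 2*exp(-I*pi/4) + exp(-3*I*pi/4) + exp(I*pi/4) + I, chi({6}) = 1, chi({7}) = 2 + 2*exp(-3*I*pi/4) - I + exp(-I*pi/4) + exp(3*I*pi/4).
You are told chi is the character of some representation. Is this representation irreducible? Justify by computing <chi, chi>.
Not irreducible (reducible): <chi, chi> = 11 > 1.

<chi, chi> = (1/|G|) sum_C |C| * |chi(C)|^2 = (1/8)[1*|7|^2 + 1*|2 + exp(-3*I*pi/4) + exp(I*pi/4) + I + 2*exp(3*I*pi/4)|^2 + 1*|1|^2 + 1*|2 - I + exp(-I*pi/4) + exp(3*I*pi/4) + 2*exp(I*pi/4)|^2 + 1*|-1|^2 + 1*|2 + 2*exp(-I*pi/4) + exp(-3*I*pi/4) + exp(I*pi/4) + I|^2 + 1*|1|^2 + 1*|2 + 2*exp(-3*I*pi/4) - I + exp(-I*pi/4) + exp(3*I*pi/4)|^2]
  = (1/8)[(49) + (9 + 5*exp(-3*I*pi/4) + 3*exp(-I*pi/4) + 3*exp(I*pi/4) + 5*exp(3*I*pi/4)) + (1) + (9 + 5*exp(-I*pi/4) + 3*exp(-3*I*pi/4) + 3*exp(3*I*pi/4) + 5*exp(I*pi/4)) + (1) + (9 + 5*exp(-I*pi/4) + 3*exp(-3*I*pi/4) + 3*exp(3*I*pi/4) + 5*exp(I*pi/4)) + (1) + (9 + 5*exp(-3*I*pi/4) + 3*exp(-I*pi/4) + 3*exp(I*pi/4) + 5*exp(3*I*pi/4))] = 88/8 = 11.
(Exp terms are combined using exp(i*s)*conj(exp(i*t)) = exp(i*(s-t)), and sums of them are collapsed using the identity that for every m > 1 the m distinct m-th roots of unity sum to 0, e.g. 1 + exp(2*I*pi/3) + exp(-2*I*pi/3) = 0.)
A character is irreducible iff <chi, chi> = 1, so this representation is reducible.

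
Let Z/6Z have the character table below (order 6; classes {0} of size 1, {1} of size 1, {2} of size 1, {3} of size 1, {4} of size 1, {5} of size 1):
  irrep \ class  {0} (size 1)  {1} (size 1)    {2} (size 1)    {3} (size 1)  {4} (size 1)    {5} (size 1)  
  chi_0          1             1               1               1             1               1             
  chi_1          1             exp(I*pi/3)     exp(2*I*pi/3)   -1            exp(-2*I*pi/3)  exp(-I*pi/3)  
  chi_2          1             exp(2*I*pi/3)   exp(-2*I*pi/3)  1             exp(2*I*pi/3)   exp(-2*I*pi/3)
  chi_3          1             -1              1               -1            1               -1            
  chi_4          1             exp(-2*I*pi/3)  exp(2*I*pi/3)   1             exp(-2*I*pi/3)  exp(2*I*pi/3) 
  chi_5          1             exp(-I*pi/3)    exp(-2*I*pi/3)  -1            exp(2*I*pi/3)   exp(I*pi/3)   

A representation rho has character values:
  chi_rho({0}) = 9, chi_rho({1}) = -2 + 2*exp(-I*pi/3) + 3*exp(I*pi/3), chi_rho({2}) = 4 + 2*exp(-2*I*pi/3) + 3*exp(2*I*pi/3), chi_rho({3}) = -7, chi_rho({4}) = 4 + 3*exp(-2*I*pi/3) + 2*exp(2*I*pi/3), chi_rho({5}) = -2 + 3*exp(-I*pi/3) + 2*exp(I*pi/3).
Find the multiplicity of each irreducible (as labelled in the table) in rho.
Multiplicities: chi_0: 1, chi_1: 3, chi_2: 0, chi_3: 3, chi_4: 0, chi_5: 2.

Details: Use <chi_rho, chi> = (1/|G|) sum_C |C| * chi_rho(C) * conj(chi(C)) with |G| = 6 for each irreducible chi in the table:
  <chi_rho, chi_0> = (1/6)[1*(9)*conj(1) + 1*(-2 + 2*exp(-I*pi/3) + 3*exp(I*pi/3))*conj(1) + 1*(4 + 2*exp(-2*I*pi/3) + 3*exp(2*I*pi/3))*conj(1) + 1*(-7)*conj(1) + 1*(4 + 3*exp(-2*I*pi/3) + 2*exp(2*I*pi/3))*conj(1) + 1*(-2 + 3*exp(-I*pi/3) + 2*exp(I*pi/3))*conj(1)]
      = (1/6)[(9) + (-2 + 2*exp(-I*pi/3) + 3*exp(I*pi/3)) + (4 + 2*exp(-2*I*pi/3) + 3*exp(2*I*pi/3)) + (-7) + (4 + 3*exp(-2*I*pi/3) + 2*exp(2*I*pi/3)) + (-2 + 3*exp(-I*pi/3) + 2*exp(I*pi/3))] = 6/6 = 1
  <chi_rho, chi_1> = (1/6)[1*(9)*conj(1) + 1*(-2 + 2*exp(-I*pi/3) + 3*exp(I*pi/3))*conj(exp(I*pi/3)) + 1*(4 + 2*exp(-2*I*pi/3) + 3*exp(2*I*pi/3))*conj(exp(2*I*pi/3)) + 1*(-7)*conj(-1) + 1*(4 + 3*exp(-2*I*pi/3) + 2*exp(2*I*pi/3))*conj(exp(-2*I*pi/3)) + 1*(-2 + 3*exp(-I*pi/3) + 2*exp(I*pi/3))*conj(exp(-I*pi/3))]
      = (1/6)[(9) + (1) + (3 + 4*exp(-2*I*pi/3) + 2*exp(2*I*pi/3)) + (7) + (3 + 2*exp(-2*I*pi/3) + 4*exp(2*I*pi/3)) + (1)] = 18/6 = 3
  <chi_rho, chi_2> = (1/6)[1*(9)*conj(1) + 1*(-2 + 2*exp(-I*pi/3) + 3*exp(I*pi/3))*conj(exp(2*I*pi/3)) + 1*(4 + 2*exp(-2*I*pi/3) + 3*exp(2*I*pi/3))*conj(exp(-2*I*pi/3)) + 1*(-7)*conj(1) + 1*(4 + 3*exp(-2*I*pi/3) + 2*exp(2*I*pi/3))*conj(exp(2*I*pi/3)) + 1*(-2 + 3*exp(-I*pi/3) + 2*exp(I*pi/3))*conj(exp(-2*I*pi/3))]
      = (1/6)[(9) + (-2 + 3*exp(-I*pi/3) - 2*exp(-2*I*pi/3)) + (2 + 3*exp(-2*I*pi/3) + 4*exp(2*I*pi/3)) + (-7) + (2 + 4*exp(-2*I*pi/3) + 3*exp(2*I*pi/3)) + (-2 - 2*exp(2*I*pi/3) + 3*exp(I*pi/3))] = 0/6 = 0
  <chi_rho, chi_3> = (1/6)[1*(9)*conj(1) + 1*(-2 + 2*exp(-I*pi/3) + 3*exp(I*pi/3))*conj(-1) + 1*(4 + 2*exp(-2*I*pi/3) + 3*exp(2*I*pi/3))*conj(1) + 1*(-7)*conj(-1) + 1*(4 + 3*exp(-2*I*pi/3) + 2*exp(2*I*pi/3))*conj(1) + 1*(-2 + 3*exp(-I*pi/3) + 2*exp(I*pi/3))*conj(-1)]
      = (1/6)[(9) + (2 - 3*exp(I*pi/3) - 2*exp(-I*pi/3)) + (4 + 2*exp(-2*I*pi/3) + 3*exp(2*I*pi/3)) + (7) + (4 + 3*exp(-2*I*pi/3) + 2*exp(2*I*pi/3)) + (2 - 2*exp(I*pi/3) - 3*exp(-I*pi/3))] = 18/6 = 3
  <chi_rho, chi_4> = (1/6)[1*(9)*conj(1) + 1*(-2 + 2*exp(-I*pi/3) + 3*exp(I*pi/3))*conj(exp(-2*I*pi/3)) + 1*(4 + 2*exp(-2*I*pi/3) + 3*exp(2*I*pi/3))*conj(exp(2*I*pi/3)) + 1*(-7)*conj(1) + 1*(4 + 3*exp(-2*I*pi/3) + 2*exp(2*I*pi/3))*conj(exp(-2*I*pi/3)) + 1*(-2 + 3*exp(-I*pi/3) + 2*exp(I*pi/3))*conj(exp(2*I*pi/3))]
      = (1/6)[(9) + (-1) + (3 + 4*exp(-2*I*pi/3) + 2*exp(2*I*pi/3)) + (-7) + (3 + 2*exp(-2*I*pi/3) + 4*exp(2*I*pi/3)) + (-1)] = 0/6 = 0
  <chi_rho, chi_5> = (1/6)[1*(9)*conj(1) + 1*(-2 + 2*exp(-I*pi/3) + 3*exp(I*pi/3))*conj(exp(-I*pi/3)) + 1*(4 + 2*exp(-2*I*pi/3) + 3*exp(2*I*pi/3))*conj(exp(-2*I*pi/3)) + 1*(-7)*conj(-1) + 1*(4 + 3*exp(-2*I*pi/3) + 2*exp(2*I*pi/3))*conj(exp(2*I*pi/3)) + 1*(-2 + 3*exp(-I*pi/3) + 2*exp(I*pi/3))*conj(exp(I*pi/3))]
      = (1/6)[(9) + (2 - 2*exp(I*pi/3) + 3*exp(2*I*pi/3)) + (2 + 3*exp(-2*I*pi/3) + 4*exp(2*I*pi/3)) + (7) + (2 + 4*exp(-2*I*pi/3) + 3*exp(2*I*pi/3)) + (2 + 3*exp(-2*I*pi/3) - 2*exp(-I*pi/3))] = 12/6 = 2
(Exp terms are combined using exp(i*s)*conj(exp(i*t)) = exp(i*(s-t)), and sums of them are collapsed using the identity that for every m > 1 the m distinct m-th roots of unity sum to 0, e.g. 1 + exp(2*I*pi/3) + exp(-2*I*pi/3) = 0.)
Dimension check: dim(rho) = sum (mult * dim) = 1*1 + 3*1 + 0*1 + 3*1 + 0*1 + 2*1 = 9 = chi_rho(e) = 9.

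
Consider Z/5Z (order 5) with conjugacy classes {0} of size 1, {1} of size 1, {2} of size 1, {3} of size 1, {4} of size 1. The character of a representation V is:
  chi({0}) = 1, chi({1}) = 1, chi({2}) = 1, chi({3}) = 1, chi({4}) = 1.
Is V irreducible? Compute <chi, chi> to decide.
Irreducible: <chi, chi> = 1.

Explanation: <chi, chi> = (1/|G|) sum_C |C| * |chi(C)|^2 = (1/5)[1*|1|^2 + 1*|1|^2 + 1*|1|^2 + 1*|1|^2 + 1*|1|^2]
  = (1/5)[(1) + (1) + (1) + (1) + (1)] = 5/5 = 1.
(Exp terms are combined using exp(i*s)*conj(exp(i*t)) = exp(i*(s-t)), and sums of them are collapsed using the identity that for every m > 1 the m distinct m-th roots of unity sum to 0, e.g. 1 + exp(2*I*pi/3) + exp(-2*I*pi/3) = 0.)
A character is irreducible iff <chi, chi> = 1, so this representation is irreducible.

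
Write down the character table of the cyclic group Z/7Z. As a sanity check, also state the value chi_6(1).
Character table of Z/7Z (irreps indexed chi_0,...,chi_6 with chi_k(m) = zeta_7^(k*m), zeta_7 = exp(2*pi*i/7)):
  irrep \ class  {0} (size 1)  {1} (size 1)    {2} (size 1)    {3} (size 1)    {4} (size 1)    {5} (size 1)    {6} (size 1)  
  chi_0          1             1               1               1               1               1               1             
  chi_1          1             exp(2*I*pi/7)   exp(4*I*pi/7)   exp(6*I*pi/7)   exp(-6*I*pi/7)  exp(-4*I*pi/7)  exp(-2*I*pi/7)
  chi_2          1             exp(4*I*pi/7)   exp(-6*I*pi/7)  exp(-2*I*pi/7)  exp(2*I*pi/7)   exp(6*I*pi/7)   exp(-4*I*pi/7)
  chi_3          1             exp(6*I*pi/7)   exp(-2*I*pi/7)  exp(4*I*pi/7)   exp(-4*I*pi/7)  exp(2*I*pi/7)   exp(-6*I*pi/7)
  chi_4          1             exp(-6*I*pi/7)  exp(2*I*pi/7)   exp(-4*I*pi/7)  exp(4*I*pi/7)   exp(-2*I*pi/7)  exp(6*I*pi/7) 
  chi_5          1             exp(-4*I*pi/7)  exp(6*I*pi/7)   exp(2*I*pi/7)   exp(-2*I*pi/7)  exp(-6*I*pi/7)  exp(4*I*pi/7) 
  chi_6          1             exp(-2*I*pi/7)  exp(-4*I*pi/7)  exp(-6*I*pi/7)  exp(6*I*pi/7)   exp(4*I*pi/7)   exp(2*I*pi/7) 

Spot check: chi_6(1) = zeta_7^(6*1) = zeta_7^6 = exp(-2*I*pi/7).

Z/7Z is abelian, so all 7 irreducible complex representations are 1-dimensional. They are given by chi_k(m) = zeta_7^(k*m) for k = 0,...,6. Row orthogonality: sum_m chi_k(m) conj(chi_l(m)) = 7 * [k = l].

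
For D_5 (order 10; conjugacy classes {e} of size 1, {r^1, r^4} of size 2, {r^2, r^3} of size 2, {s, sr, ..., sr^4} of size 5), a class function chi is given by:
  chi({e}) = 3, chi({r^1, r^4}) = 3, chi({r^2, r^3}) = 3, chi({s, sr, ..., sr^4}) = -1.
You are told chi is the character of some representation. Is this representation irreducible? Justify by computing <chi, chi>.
Not irreducible (reducible): <chi, chi> = 5 > 1.

Argument: <chi, chi> = (1/|G|) sum_C |C| * |chi(C)|^2 = (1/10)[1*|3|^2 + 2*|3|^2 + 2*|3|^2 + 5*|-1|^2]
  = (1/10)[(9) + (18) + (18) + (5)] = 50/10 = 5.
A character is irreducible iff <chi, chi> = 1, so this representation is reducible.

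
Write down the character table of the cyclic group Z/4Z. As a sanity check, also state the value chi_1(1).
Character table of Z/4Z (irreps indexed chi_0,...,chi_3 with chi_k(m) = zeta_4^(k*m), zeta_4 = exp(2*pi*i/4)):
  irrep \ class  {0} (size 1)  {1} (size 1)  {2} (size 1)  {3} (size 1)
  chi_0          1             1             1             1           
  chi_1          1             I             -1            -I          
  chi_2          1             -1            1             -1          
  chi_3          1             -I            -1            I           

Spot check: chi_1(1) = zeta_4^(1*1) = zeta_4^1 = I.

Argument: Z/4Z is abelian, so all 4 irreducible complex representations are 1-dimensional. They are given by chi_k(m) = zeta_4^(k*m) for k = 0,...,3. Row orthogonality: sum_m chi_k(m) conj(chi_l(m)) = 4 * [k = l].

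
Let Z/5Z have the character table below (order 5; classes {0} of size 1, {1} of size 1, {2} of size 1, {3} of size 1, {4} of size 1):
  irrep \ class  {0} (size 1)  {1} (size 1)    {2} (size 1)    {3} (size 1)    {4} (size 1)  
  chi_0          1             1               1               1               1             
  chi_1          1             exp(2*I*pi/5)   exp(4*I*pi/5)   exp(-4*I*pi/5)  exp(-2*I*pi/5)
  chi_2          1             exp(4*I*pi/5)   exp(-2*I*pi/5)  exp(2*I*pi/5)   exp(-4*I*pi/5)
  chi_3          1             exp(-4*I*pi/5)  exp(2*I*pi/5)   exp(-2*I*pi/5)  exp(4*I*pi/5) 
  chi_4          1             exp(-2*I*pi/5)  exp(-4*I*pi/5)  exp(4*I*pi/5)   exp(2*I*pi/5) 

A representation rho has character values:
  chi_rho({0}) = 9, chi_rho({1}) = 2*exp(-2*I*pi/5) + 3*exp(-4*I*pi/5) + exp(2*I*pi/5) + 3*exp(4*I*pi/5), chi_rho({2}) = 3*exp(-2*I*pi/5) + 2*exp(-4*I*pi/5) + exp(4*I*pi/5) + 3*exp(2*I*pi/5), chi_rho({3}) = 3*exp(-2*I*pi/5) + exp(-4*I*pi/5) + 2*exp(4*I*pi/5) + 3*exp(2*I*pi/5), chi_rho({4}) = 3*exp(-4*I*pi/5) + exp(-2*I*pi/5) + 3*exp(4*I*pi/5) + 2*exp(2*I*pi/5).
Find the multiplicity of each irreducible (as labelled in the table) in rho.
Multiplicities: chi_0: 0, chi_1: 1, chi_2: 3, chi_3: 3, chi_4: 2.

Why: Use <chi_rho, chi> = (1/|G|) sum_C |C| * chi_rho(C) * conj(chi(C)) with |G| = 5 for each irreducible chi in the table:
  <chi_rho, chi_0> = (1/5)[1*(9)*conj(1) + 1*(2*exp(-2*I*pi/5) + 3*exp(-4*I*pi/5) + exp(2*I*pi/5) + 3*exp(4*I*pi/5))*conj(1) + 1*(3*exp(-2*I*pi/5) + 2*exp(-4*I*pi/5) + exp(4*I*pi/5) + 3*exp(2*I*pi/5))*conj(1) + 1*(3*exp(-2*I*pi/5) + exp(-4*I*pi/5) + 2*exp(4*I*pi/5) + 3*exp(2*I*pi/5))*conj(1) + 1*(3*exp(-4*I*pi/5) + exp(-2*I*pi/5) + 3*exp(4*I*pi/5) + 2*exp(2*I*pi/5))*conj(1)]
      = (1/5)[(9) + (2*exp(-2*I*pi/5) + 3*exp(-4*I*pi/5) + exp(2*I*pi/5) + 3*exp(4*I*pi/5)) + (3*exp(-2*I*pi/5) + 2*exp(-4*I*pi/5) + exp(4*I*pi/5) + 3*exp(2*I*pi/5)) + (3*exp(-2*I*pi/5) + exp(-4*I*pi/5) + 2*exp(4*I*pi/5) + 3*exp(2*I*pi/5)) + (3*exp(-4*I*pi/5) + exp(-2*I*pi/5) + 3*exp(4*I*pi/5) + 2*exp(2*I*pi/5))] = 0/5 = 0
  <chi_rho, chi_1> = (1/5)[1*(9)*conj(1) + 1*(2*exp(-2*I*pi/5) + 3*exp(-4*I*pi/5) + exp(2*I*pi/5) + 3*exp(4*I*pi/5))*conj(exp(2*I*pi/5)) + 1*(3*exp(-2*I*pi/5) + 2*exp(-4*I*pi/5) + exp(4*I*pi/5) + 3*exp(2*I*pi/5))*conj(exp(4*I*pi/5)) + 1*(3*exp(-2*I*pi/5) + exp(-4*I*pi/5) + 2*exp(4*I*pi/5) + 3*exp(2*I*pi/5))*conj(exp(-4*I*pi/5)) + 1*(3*exp(-4*I*pi/5) + exp(-2*I*pi/5) + 3*exp(4*I*pi/5) + 2*exp(2*I*pi/5))*conj(exp(-2*I*pi/5))]
      = (1/5)[(9) + (1 + 2*exp(-4*I*pi/5) + 3*exp(4*I*pi/5) + 3*exp(2*I*pi/5)) + (1 + 3*exp(-2*I*pi/5) + 3*exp(4*I*pi/5) + 2*exp(2*I*pi/5)) + (1 + 2*exp(-2*I*pi/5) + 3*exp(-4*I*pi/5) + 3*exp(2*I*pi/5)) + (1 + 3*exp(-2*I*pi/5) + 3*exp(-4*I*pi/5) + 2*exp(4*I*pi/5))] = 5/5 = 1
  <chi_rho, chi_2> = (1/5)[1*(9)*conj(1) + 1*(2*exp(-2*I*pi/5) + 3*exp(-4*I*pi/5) + exp(2*I*pi/5) + 3*exp(4*I*pi/5))*conj(exp(4*I*pi/5)) + 1*(3*exp(-2*I*pi/5) + 2*exp(-4*I*pi/5) + exp(4*I*pi/5) + 3*exp(2*I*pi/5))*conj(exp(-2*I*pi/5)) + 1*(3*exp(-2*I*pi/5) + exp(-4*I*pi/5) + 2*exp(4*I*pi/5) + 3*exp(2*I*pi/5))*conj(exp(2*I*pi/5)) + 1*(3*exp(-4*I*pi/5) + exp(-2*I*pi/5) + 3*exp(4*I*pi/5) + 2*exp(2*I*pi/5))*conj(exp(-4*I*pi/5))]
      = (1/5)[(9) + (3 + exp(-2*I*pi/5) + 2*exp(4*I*pi/5) + 3*exp(2*I*pi/5)) + (3 + 2*exp(-2*I*pi/5) + exp(-4*I*pi/5) + 3*exp(4*I*pi/5)) + (3 + 3*exp(-4*I*pi/5) + exp(4*I*pi/5) + 2*exp(2*I*pi/5)) + (3 + 3*exp(-2*I*pi/5) + 2*exp(-4*I*pi/5) + exp(2*I*pi/5))] = 15/5 = 3
  <chi_rho, chi_3> = (1/5)[1*(9)*conj(1) + 1*(2*exp(-2*I*pi/5) + 3*exp(-4*I*pi/5) + exp(2*I*pi/5) + 3*exp(4*I*pi/5))*conj(exp(-4*I*pi/5)) + 1*(3*exp(-2*I*pi/5) + 2*exp(-4*I*pi/5) + exp(4*I*pi/5) + 3*exp(2*I*pi/5))*conj(exp(2*I*pi/5)) + 1*(3*exp(-2*I*pi/5) + exp(-4*I*pi/5) + 2*exp(4*I*pi/5) + 3*exp(2*I*pi/5))*conj(exp(-2*I*pi/5)) + 1*(3*exp(-4*I*pi/5) + exp(-2*I*pi/5) + 3*exp(4*I*pi/5) + 2*exp(2*I*pi/5))*conj(exp(4*I*pi/5))]
      = (1/5)[(9) + (3 + 3*exp(-2*I*pi/5) + exp(-4*I*pi/5) + 2*exp(2*I*pi/5)) + (3 + 3*exp(-4*I*pi/5) + exp(2*I*pi/5) + 2*exp(4*I*pi/5)) + (3 + 2*exp(-4*I*pi/5) + exp(-2*I*pi/5) + 3*exp(4*I*pi/5)) + (3 + 2*exp(-2*I*pi/5) + exp(4*I*pi/5) + 3*exp(2*I*pi/5))] = 15/5 = 3
  <chi_rho, chi_4> = (1/5)[1*(9)*conj(1) + 1*(2*exp(-2*I*pi/5) + 3*exp(-4*I*pi/5) + exp(2*I*pi/5) + 3*exp(4*I*pi/5))*conj(exp(-2*I*pi/5)) + 1*(3*exp(-2*I*pi/5) + 2*exp(-4*I*pi/5) + exp(4*I*pi/5) + 3*exp(2*I*pi/5))*conj(exp(-4*I*pi/5)) + 1*(3*exp(-2*I*pi/5) + exp(-4*I*pi/5) + 2*exp(4*I*pi/5) + 3*exp(2*I*pi/5))*conj(exp(4*I*pi/5)) + 1*(3*exp(-4*I*pi/5) + exp(-2*I*pi/5) + 3*exp(4*I*pi/5) + 2*exp(2*I*pi/5))*conj(exp(2*I*pi/5))]
      = (1/5)[(9) + (2 + 3*exp(-2*I*pi/5) + 3*exp(-4*I*pi/5) + exp(4*I*pi/5)) + (2 + 3*exp(-4*I*pi/5) + exp(-2*I*pi/5) + 3*exp(2*I*pi/5)) + (2 + 3*exp(-2*I*pi/5) + exp(2*I*pi/5) + 3*exp(4*I*pi/5)) + (2 + exp(-4*I*pi/5) + 3*exp(4*I*pi/5) + 3*exp(2*I*pi/5))] = 10/5 = 2
(Exp terms are combined using exp(i*s)*conj(exp(i*t)) = exp(i*(s-t)), and sums of them are collapsed using the identity that for every m > 1 the m distinct m-th roots of unity sum to 0, e.g. 1 + exp(2*I*pi/3) + exp(-2*I*pi/3) = 0.)
Dimension check: dim(rho) = sum (mult * dim) = 0*1 + 1*1 + 3*1 + 3*1 + 2*1 = 9 = chi_rho(e) = 9.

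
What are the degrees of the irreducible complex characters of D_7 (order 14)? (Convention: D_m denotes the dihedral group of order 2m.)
Dimensions: 1, 1, 2, 2, 2

Why: There are 5 irreducibles (= number of conjugacy classes). Their dimensions d_i satisfy sum d_i^2 = |G| = 14: 1 + 1 + 4 + 4 + 4 = 14.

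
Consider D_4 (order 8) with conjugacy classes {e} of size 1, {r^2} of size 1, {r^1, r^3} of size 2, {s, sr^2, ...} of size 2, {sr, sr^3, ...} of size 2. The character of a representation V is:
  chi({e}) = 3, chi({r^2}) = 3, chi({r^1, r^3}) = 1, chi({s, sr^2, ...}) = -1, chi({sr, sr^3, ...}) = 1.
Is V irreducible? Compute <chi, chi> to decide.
Not irreducible (reducible): <chi, chi> = 3 > 1.

Justification: <chi, chi> = (1/|G|) sum_C |C| * |chi(C)|^2 = (1/8)[1*|3|^2 + 1*|3|^2 + 2*|1|^2 + 2*|-1|^2 + 2*|1|^2]
  = (1/8)[(9) + (9) + (2) + (2) + (2)] = 24/8 = 3.
A character is irreducible iff <chi, chi> = 1, so this representation is reducible.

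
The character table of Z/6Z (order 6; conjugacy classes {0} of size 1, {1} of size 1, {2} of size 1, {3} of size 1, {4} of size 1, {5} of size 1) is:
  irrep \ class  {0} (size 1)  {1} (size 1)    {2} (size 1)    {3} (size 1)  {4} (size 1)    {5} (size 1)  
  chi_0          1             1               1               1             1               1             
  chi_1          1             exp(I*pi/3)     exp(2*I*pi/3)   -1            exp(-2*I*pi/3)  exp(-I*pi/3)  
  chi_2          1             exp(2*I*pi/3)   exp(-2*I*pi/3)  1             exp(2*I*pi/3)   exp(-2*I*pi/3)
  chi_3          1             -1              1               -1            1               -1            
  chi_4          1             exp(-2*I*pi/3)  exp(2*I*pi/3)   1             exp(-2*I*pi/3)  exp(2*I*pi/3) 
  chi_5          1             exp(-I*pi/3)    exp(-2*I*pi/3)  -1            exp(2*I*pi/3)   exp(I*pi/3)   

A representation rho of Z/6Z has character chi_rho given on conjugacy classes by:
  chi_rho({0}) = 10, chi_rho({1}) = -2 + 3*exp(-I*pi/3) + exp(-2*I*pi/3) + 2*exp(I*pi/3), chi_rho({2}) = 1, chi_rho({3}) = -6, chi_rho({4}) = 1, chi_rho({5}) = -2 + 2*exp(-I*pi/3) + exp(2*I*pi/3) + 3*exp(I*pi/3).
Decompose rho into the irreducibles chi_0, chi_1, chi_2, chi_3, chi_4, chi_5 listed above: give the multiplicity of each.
Multiplicities: chi_0: 1, chi_1: 2, chi_2: 0, chi_3: 3, chi_4: 1, chi_5: 3.

Proof sketch: Use <chi_rho, chi> = (1/|G|) sum_C |C| * chi_rho(C) * conj(chi(C)) with |G| = 6 for each irreducible chi in the table:
  <chi_rho, chi_0> = (1/6)[1*(10)*conj(1) + 1*(-2 + 3*exp(-I*pi/3) + exp(-2*I*pi/3) + 2*exp(I*pi/3))*conj(1) + 1*(1)*conj(1) + 1*(-6)*conj(1) + 1*(1)*conj(1) + 1*(-2 + 2*exp(-I*pi/3) + exp(2*I*pi/3) + 3*exp(I*pi/3))*conj(1)]
      = (1/6)[(10) + (-2 + 3*exp(-I*pi/3) + exp(-2*I*pi/3) + 2*exp(I*pi/3)) + (1) + (-6) + (1) + (-2 + 2*exp(-I*pi/3) + exp(2*I*pi/3) + 3*exp(I*pi/3))] = 6/6 = 1
  <chi_rho, chi_1> = (1/6)[1*(10)*conj(1) + 1*(-2 + 3*exp(-I*pi/3) + exp(-2*I*pi/3) + 2*exp(I*pi/3))*conj(exp(I*pi/3)) + 1*(1)*conj(exp(2*I*pi/3)) + 1*(-6)*conj(-1) + 1*(1)*conj(exp(-2*I*pi/3)) + 1*(-2 + 2*exp(-I*pi/3) + exp(2*I*pi/3) + 3*exp(I*pi/3))*conj(exp(-I*pi/3))]
      = (1/6)[(10) + (1 + 3*exp(-2*I*pi/3) - 2*exp(-I*pi/3)) + (3 + 4*exp(-2*I*pi/3) + 3*exp(2*I*pi/3)) + (6) + (3 + 3*exp(-2*I*pi/3) + 4*exp(2*I*pi/3)) + (1 - 2*exp(I*pi/3) + 3*exp(2*I*pi/3))] = 12/6 = 2
  <chi_rho, chi_2> = (1/6)[1*(10)*conj(1) + 1*(-2 + 3*exp(-I*pi/3) + exp(-2*I*pi/3) + 2*exp(I*pi/3))*conj(exp(2*I*pi/3)) + 1*(1)*conj(exp(-2*I*pi/3)) + 1*(-6)*conj(1) + 1*(1)*conj(exp(2*I*pi/3)) + 1*(-2 + 2*exp(-I*pi/3) + exp(2*I*pi/3) + 3*exp(I*pi/3))*conj(exp(-2*I*pi/3))]
      = (1/6)[(10) + (-3 + 2*exp(-I*pi/3) + exp(2*I*pi/3) - 2*exp(-2*I*pi/3)) + (3 + 3*exp(-2*I*pi/3) + 4*exp(2*I*pi/3)) + (-6) + (3 + 4*exp(-2*I*pi/3) + 3*exp(2*I*pi/3)) + (-3 - 2*exp(2*I*pi/3) + exp(-2*I*pi/3) + 2*exp(I*pi/3))] = 0/6 = 0
  <chi_rho, chi_3> = (1/6)[1*(10)*conj(1) + 1*(-2 + 3*exp(-I*pi/3) + exp(-2*I*pi/3) + 2*exp(I*pi/3))*conj(-1) + 1*(1)*conj(1) + 1*(-6)*conj(-1) + 1*(1)*conj(1) + 1*(-2 + 2*exp(-I*pi/3) + exp(2*I*pi/3) + 3*exp(I*pi/3))*conj(-1)]
      = (1/6)[(10) + (2 - 2*exp(I*pi/3) - exp(-2*I*pi/3) - 3*exp(-I*pi/3)) + (1) + (6) + (1) + (2 - 3*exp(I*pi/3) - exp(2*I*pi/3) - 2*exp(-I*pi/3))] = 18/6 = 3
  <chi_rho, chi_4> = (1/6)[1*(10)*conj(1) + 1*(-2 + 3*exp(-I*pi/3) + exp(-2*I*pi/3) + 2*exp(I*pi/3))*conj(exp(-2*I*pi/3)) + 1*(1)*conj(exp(2*I*pi/3)) + 1*(-6)*conj(1) + 1*(1)*conj(exp(-2*I*pi/3)) + 1*(-2 + 2*exp(-I*pi/3) + exp(2*I*pi/3) + 3*exp(I*pi/3))*conj(exp(2*I*pi/3))]
      = (1/6)[(10) + (-1 - 2*exp(2*I*pi/3) + 3*exp(I*pi/3)) + (3 + 4*exp(-2*I*pi/3) + 3*exp(2*I*pi/3)) + (-6) + (3 + 3*exp(-2*I*pi/3) + 4*exp(2*I*pi/3)) + (-1 + 3*exp(-I*pi/3) - 2*exp(-2*I*pi/3))] = 6/6 = 1
  <chi_rho, chi_5> = (1/6)[1*(10)*conj(1) + 1*(-2 + 3*exp(-I*pi/3) + exp(-2*I*pi/3) + 2*exp(I*pi/3))*conj(exp(-I*pi/3)) + 1*(1)*conj(exp(-2*I*pi/3)) + 1*(-6)*conj(-1) + 1*(1)*conj(exp(2*I*pi/3)) + 1*(-2 + 2*exp(-I*pi/3) + exp(2*I*pi/3) + 3*exp(I*pi/3))*conj(exp(I*pi/3))]
      = (1/6)[(10) + (3 - 2*exp(I*pi/3) + exp(-I*pi/3) + 2*exp(2*I*pi/3)) + (3 + 3*exp(-2*I*pi/3) + 4*exp(2*I*pi/3)) + (6) + (3 + 4*exp(-2*I*pi/3) + 3*exp(2*I*pi/3)) + (3 + 2*exp(-2*I*pi/3) + exp(I*pi/3) - 2*exp(-I*pi/3))] = 18/6 = 3
(Exp terms are combined using exp(i*s)*conj(exp(i*t)) = exp(i*(s-t)), and sums of them are collapsed using the identity that for every m > 1 the m distinct m-th roots of unity sum to 0, e.g. 1 + exp(2*I*pi/3) + exp(-2*I*pi/3) = 0.)
Dimension check: dim(rho) = sum (mult * dim) = 1*1 + 2*1 + 0*1 + 3*1 + 1*1 + 3*1 = 10 = chi_rho(e) = 10.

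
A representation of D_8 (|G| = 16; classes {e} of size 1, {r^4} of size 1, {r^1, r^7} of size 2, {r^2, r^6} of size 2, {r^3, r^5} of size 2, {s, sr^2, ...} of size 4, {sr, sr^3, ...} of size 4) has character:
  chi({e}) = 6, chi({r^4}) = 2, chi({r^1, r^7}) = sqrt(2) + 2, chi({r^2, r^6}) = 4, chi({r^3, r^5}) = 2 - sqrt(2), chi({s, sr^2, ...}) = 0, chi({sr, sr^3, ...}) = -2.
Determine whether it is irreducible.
Not irreducible (reducible): <chi, chi> = 7 > 1.

Argument: <chi, chi> = (1/|G|) sum_C |C| * |chi(C)|^2 = (1/16)[1*|6|^2 + 1*|2|^2 + 2*|sqrt(2) + 2|^2 + 2*|4|^2 + 2*|2 - sqrt(2)|^2 + 4*|0|^2 + 4*|-2|^2]
  = (1/16)[(36) + (4) + (8*sqrt(2) + 12) + (32) + (12 - 8*sqrt(2)) + (0) + (16)] = 112/16 = 7.
A character is irreducible iff <chi, chi> = 1, so this representation is reducible.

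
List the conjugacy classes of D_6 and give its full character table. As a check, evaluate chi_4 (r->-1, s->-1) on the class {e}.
Conjugacy classes: {e} of size 1, {r^3} of size 1, {r^1, r^5} of size 2, {r^2, r^4} of size 2, {s, sr^2, ...} of size 3, {sr, sr^3, ...} of size 3.
Character table:
  irrep \ class              {e} (size 1)  {r^3} (size 1)  {r^1, r^5} (size 2)  {r^2, r^4} (size 2)  {s, sr^2, ...} (size 3)  {sr, sr^3, ...} (size 3)
  chi_1 (triv)               1             1               1                    1                    1                        1                       
  chi_2 (sign: r->1, s->-1)  1             1               1                    1                    -1                       -1                      
  chi_3 (r->-1, s->1)        1             -1              -1                   1                    1                        -1                      
  chi_4 (r->-1, s->-1)       1             -1              -1                   1                    -1                       1                       
  chi_5 (2d, j=1)            2             -2              1                    -1                   0                        0                       
  chi_6 (2d, j=2)            2             2               -1                   -1                   0                        0                       

Spot check: chi_4 (r->-1, s->-1) on {e} = 1.

D_6 has order 2*6 = 12 with 6 conjugacy classes, hence 6 irreducibles. Sum of squared dims 1 + 1 + 1 + 1 + 4 + 4 = 12 = |G|. Linear characters come from the abelianisation; the 2-dimensional irreps have character r^k -> 2*cos(2*pi*j*k/6), reflections -> 0.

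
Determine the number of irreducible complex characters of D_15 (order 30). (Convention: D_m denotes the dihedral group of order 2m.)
9

Justification: The number of irreducible complex representations of a finite group equals its number of conjugacy classes. D_15 has 9 conjugacy classes ((n+3)/2 for n odd), so D_15 (order 30) has exactly 9 irreducible complex representations.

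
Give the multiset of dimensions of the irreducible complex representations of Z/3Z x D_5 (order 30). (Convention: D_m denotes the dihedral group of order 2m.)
Dimensions: 1, 1, 1, 1, 1, 1, 2, 2, 2, 2, 2, 2

There are 12 irreducibles (= number of conjugacy classes). Their dimensions d_i satisfy sum d_i^2 = |G| = 30: 1 + 1 + 1 + 1 + 1 + 1 + 4 + 4 + 4 + 4 + 4 + 4 = 30. (For the product with Z/3Z: each of the 3 1-dim characters of Z/3Z tensors with each irrep of D_5, giving 3 copies of each D_5-dimension.)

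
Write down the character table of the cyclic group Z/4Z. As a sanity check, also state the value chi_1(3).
Character table of Z/4Z (irreps indexed chi_0,...,chi_3 with chi_k(m) = zeta_4^(k*m), zeta_4 = exp(2*pi*i/4)):
  irrep \ class  {0} (size 1)  {1} (size 1)  {2} (size 1)  {3} (size 1)
  chi_0          1             1             1             1           
  chi_1          1             I             -1            -I          
  chi_2          1             -1            1             -1          
  chi_3          1             -I            -1            I           

Spot check: chi_1(3) = zeta_4^(1*3) = zeta_4^3 = -I.

Why: Z/4Z is abelian, so all 4 irreducible complex representations are 1-dimensional. They are given by chi_k(m) = zeta_4^(k*m) for k = 0,...,3. Row orthogonality: sum_m chi_k(m) conj(chi_l(m)) = 4 * [k = l].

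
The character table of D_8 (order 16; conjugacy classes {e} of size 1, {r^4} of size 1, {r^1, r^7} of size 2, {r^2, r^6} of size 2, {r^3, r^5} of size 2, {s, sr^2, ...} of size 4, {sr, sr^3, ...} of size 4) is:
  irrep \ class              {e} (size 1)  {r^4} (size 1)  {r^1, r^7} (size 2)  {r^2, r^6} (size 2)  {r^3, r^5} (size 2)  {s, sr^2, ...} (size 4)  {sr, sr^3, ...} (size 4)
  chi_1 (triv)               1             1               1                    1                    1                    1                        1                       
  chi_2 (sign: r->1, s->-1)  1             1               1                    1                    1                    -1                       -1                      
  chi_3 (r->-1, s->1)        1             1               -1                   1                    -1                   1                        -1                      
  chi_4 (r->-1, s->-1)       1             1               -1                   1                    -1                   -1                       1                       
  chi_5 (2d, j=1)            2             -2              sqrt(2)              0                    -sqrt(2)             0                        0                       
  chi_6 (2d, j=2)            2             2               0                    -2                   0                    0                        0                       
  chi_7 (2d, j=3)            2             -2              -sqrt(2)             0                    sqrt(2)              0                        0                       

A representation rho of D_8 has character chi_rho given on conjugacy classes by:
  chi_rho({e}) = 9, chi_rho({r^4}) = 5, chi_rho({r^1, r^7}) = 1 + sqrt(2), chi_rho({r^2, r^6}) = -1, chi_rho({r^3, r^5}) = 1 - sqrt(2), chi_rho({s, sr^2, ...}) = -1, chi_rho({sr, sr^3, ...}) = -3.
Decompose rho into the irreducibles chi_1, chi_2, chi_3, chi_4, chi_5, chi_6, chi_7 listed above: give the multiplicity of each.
Multiplicities: chi_1: 0, chi_2: 2, chi_3: 1, chi_4: 0, chi_5: 1, chi_6: 2, chi_7: 0.

Proof sketch: Use <chi_rho, chi> = (1/|G|) sum_C |C| * chi_rho(C) * conj(chi(C)) with |G| = 16 for each irreducible chi in the table:
  <chi_rho, chi_1> = (1/16)[1*(9)*conj(1) + 1*(5)*conj(1) + 2*(1 + sqrt(2))*conj(1) + 2*(-1)*conj(1) + 2*(1 - sqrt(2))*conj(1) + 4*(-1)*conj(1) + 4*(-3)*conj(1)]
      = (1/16)[(9) + (5) + (2 + 2*sqrt(2)) + (-2) + (2 - 2*sqrt(2)) + (-4) + (-12)] = 0/16 = 0
  <chi_rho, chi_2> = (1/16)[1*(9)*conj(1) + 1*(5)*conj(1) + 2*(1 + sqrt(2))*conj(1) + 2*(-1)*conj(1) + 2*(1 - sqrt(2))*conj(1) + 4*(-1)*conj(-1) + 4*(-3)*conj(-1)]
      = (1/16)[(9) + (5) + (2 + 2*sqrt(2)) + (-2) + (2 - 2*sqrt(2)) + (4) + (12)] = 32/16 = 2
  <chi_rho, chi_3> = (1/16)[1*(9)*conj(1) + 1*(5)*conj(1) + 2*(1 + sqrt(2))*conj(-1) + 2*(-1)*conj(1) + 2*(1 - sqrt(2))*conj(-1) + 4*(-1)*conj(1) + 4*(-3)*conj(-1)]
      = (1/16)[(9) + (5) + (-2*sqrt(2) - 2) + (-2) + (-2 + 2*sqrt(2)) + (-4) + (12)] = 16/16 = 1
  <chi_rho, chi_4> = (1/16)[1*(9)*conj(1) + 1*(5)*conj(1) + 2*(1 + sqrt(2))*conj(-1) + 2*(-1)*conj(1) + 2*(1 - sqrt(2))*conj(-1) + 4*(-1)*conj(-1) + 4*(-3)*conj(1)]
      = (1/16)[(9) + (5) + (-2*sqrt(2) - 2) + (-2) + (-2 + 2*sqrt(2)) + (4) + (-12)] = 0/16 = 0
  <chi_rho, chi_5> = (1/16)[1*(9)*conj(2) + 1*(5)*conj(-2) + 2*(1 + sqrt(2))*conj(sqrt(2)) + 2*(-1)*conj(0) + 2*(1 - sqrt(2))*conj(-sqrt(2)) + 4*(-1)*conj(0) + 4*(-3)*conj(0)]
      = (1/16)[(18) + (-10) + (2*sqrt(2) + 4) + (0) + (4 - 2*sqrt(2)) + (0) + (0)] = 16/16 = 1
  <chi_rho, chi_6> = (1/16)[1*(9)*conj(2) + 1*(5)*conj(2) + 2*(1 + sqrt(2))*conj(0) + 2*(-1)*conj(-2) + 2*(1 - sqrt(2))*conj(0) + 4*(-1)*conj(0) + 4*(-3)*conj(0)]
      = (1/16)[(18) + (10) + (0) + (4) + (0) + (0) + (0)] = 32/16 = 2
  <chi_rho, chi_7> = (1/16)[1*(9)*conj(2) + 1*(5)*conj(-2) + 2*(1 + sqrt(2))*conj(-sqrt(2)) + 2*(-1)*conj(0) + 2*(1 - sqrt(2))*conj(sqrt(2)) + 4*(-1)*conj(0) + 4*(-3)*conj(0)]
      = (1/16)[(18) + (-10) + (-4 - 2*sqrt(2)) + (0) + (-4 + 2*sqrt(2)) + (0) + (0)] = 0/16 = 0
Dimension check: dim(rho) = sum (mult * dim) = 0*1 + 2*1 + 1*1 + 0*1 + 1*2 + 2*2 + 0*2 = 9 = chi_rho(e) = 9.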